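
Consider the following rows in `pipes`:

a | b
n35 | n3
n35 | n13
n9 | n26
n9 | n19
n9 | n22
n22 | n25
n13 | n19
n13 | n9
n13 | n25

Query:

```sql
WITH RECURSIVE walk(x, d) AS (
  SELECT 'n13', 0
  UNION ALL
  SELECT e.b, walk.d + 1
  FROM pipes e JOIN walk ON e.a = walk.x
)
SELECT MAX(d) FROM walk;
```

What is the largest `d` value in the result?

Base: (n13, d=0).
Iteration 1: edges from {n13} -> (n19, d=1), (n25, d=1), (n9, d=1).
Iteration 2: edges from {n19,n25,n9} -> (n19, d=2), (n22, d=2), (n26, d=2).
Iteration 3: edges from {n19,n22,n26} -> (n25, d=3).
Iteration 4: no outgoing edges from {n25}; recursion stops.
d values: 0, 1, 1, 1, 2, 2, 2, 3; the maximum is 3.

3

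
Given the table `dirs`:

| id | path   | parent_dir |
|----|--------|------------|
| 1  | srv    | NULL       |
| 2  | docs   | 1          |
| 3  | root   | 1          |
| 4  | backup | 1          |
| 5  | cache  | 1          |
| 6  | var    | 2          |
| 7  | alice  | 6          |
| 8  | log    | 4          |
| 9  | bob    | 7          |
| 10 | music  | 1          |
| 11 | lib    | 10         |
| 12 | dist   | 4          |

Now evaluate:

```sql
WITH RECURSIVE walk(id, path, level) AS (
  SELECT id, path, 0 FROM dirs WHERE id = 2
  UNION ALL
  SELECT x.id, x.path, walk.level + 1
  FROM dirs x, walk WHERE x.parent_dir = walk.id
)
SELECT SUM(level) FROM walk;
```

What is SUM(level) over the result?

Base: id=2 (docs) at level 0.
Iteration 1: rows with parent_dir in {2} -> var (id 6, level 1).
Iteration 2: rows with parent_dir in {6} -> alice (id 7, level 2).
Iteration 3: rows with parent_dir in {7} -> bob (id 9, level 3).
Iteration 4: no rows with parent_dir in {9}; recursion stops.
SUM(level) = 0 + 1 + 2 + 3 = 6.

6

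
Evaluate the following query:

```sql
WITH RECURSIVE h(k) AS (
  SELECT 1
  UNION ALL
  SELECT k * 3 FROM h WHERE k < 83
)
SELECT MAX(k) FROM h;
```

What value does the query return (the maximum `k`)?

243

Base: k=1.
Iteration 1: 1 < 83 holds -> k = 1 * 3 = 3.
Iteration 2: 3 < 83 holds -> k = 3 * 3 = 9.
Iteration 3: 9 < 83 holds -> k = 9 * 3 = 27.
Iteration 4: 27 < 83 holds -> k = 27 * 3 = 81.
Iteration 5: 81 < 83 holds -> k = 81 * 3 = 243.
Iteration 6: 243 < 83 fails; recursion stops.
k values: 1, 3, 9, 27, 81, 243; the maximum is 243.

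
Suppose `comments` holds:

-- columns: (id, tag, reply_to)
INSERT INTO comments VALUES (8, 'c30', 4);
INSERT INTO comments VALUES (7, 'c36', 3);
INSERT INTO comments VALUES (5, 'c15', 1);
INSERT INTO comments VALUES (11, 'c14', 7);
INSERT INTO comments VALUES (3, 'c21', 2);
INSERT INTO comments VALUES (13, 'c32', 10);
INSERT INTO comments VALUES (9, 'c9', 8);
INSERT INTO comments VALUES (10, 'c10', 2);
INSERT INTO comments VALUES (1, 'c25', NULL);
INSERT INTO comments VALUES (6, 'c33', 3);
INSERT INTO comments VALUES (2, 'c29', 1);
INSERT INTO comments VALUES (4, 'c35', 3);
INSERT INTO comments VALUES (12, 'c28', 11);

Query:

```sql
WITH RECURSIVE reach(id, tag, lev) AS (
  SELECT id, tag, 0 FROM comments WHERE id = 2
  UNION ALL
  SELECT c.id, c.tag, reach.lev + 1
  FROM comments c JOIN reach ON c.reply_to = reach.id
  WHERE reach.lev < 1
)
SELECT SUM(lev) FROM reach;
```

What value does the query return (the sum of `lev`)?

2

Base: id=2 (c29) at lev 0.
Iteration 1: rows with reply_to in {2} -> c21 (id 3, lev 1), c10 (id 10, lev 1).
Iteration 2: lev < 1 fails for all current rows; recursion stops.
SUM(lev) = 0 + 1 + 1 = 2.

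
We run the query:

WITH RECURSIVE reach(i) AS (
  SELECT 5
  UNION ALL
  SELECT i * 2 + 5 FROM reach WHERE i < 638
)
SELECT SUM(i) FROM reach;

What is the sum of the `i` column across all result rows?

2510

Base: i=5.
Iteration 1: 5 < 638 holds -> i = 5 * 2 + 5 = 15.
Iteration 2: 15 < 638 holds -> i = 15 * 2 + 5 = 35.
Iteration 3: 35 < 638 holds -> i = 35 * 2 + 5 = 75.
Iteration 4: 75 < 638 holds -> i = 75 * 2 + 5 = 155.
Iteration 5: 155 < 638 holds -> i = 155 * 2 + 5 = 315.
Iteration 6: 315 < 638 holds -> i = 315 * 2 + 5 = 635.
Iteration 7: 635 < 638 holds -> i = 635 * 2 + 5 = 1275.
Iteration 8: 1275 < 638 fails; recursion stops.
SUM(i) = 5 + 15 + 35 + 75 + 155 + 315 + 635 + 1275 = 2510.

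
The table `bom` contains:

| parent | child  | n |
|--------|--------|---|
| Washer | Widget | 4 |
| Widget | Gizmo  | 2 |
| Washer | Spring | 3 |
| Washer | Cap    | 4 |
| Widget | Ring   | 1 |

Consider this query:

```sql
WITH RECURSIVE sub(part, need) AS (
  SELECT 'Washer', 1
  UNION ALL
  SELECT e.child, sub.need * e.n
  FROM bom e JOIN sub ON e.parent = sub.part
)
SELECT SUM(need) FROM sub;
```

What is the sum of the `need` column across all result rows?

Base: (Washer, need=1).
Iteration 1: components of {Washer} -> Cap = 1*4 = 4, Spring = 1*3 = 3, Widget = 1*4 = 4.
Iteration 2: components of {Cap,Spring,Widget} -> Gizmo = 4*2 = 8, Ring = 4*1 = 4.
Iteration 3: no further components; recursion stops.
SUM(need) = 1 + 4 + 3 + 4 + 8 + 4 = 24.

24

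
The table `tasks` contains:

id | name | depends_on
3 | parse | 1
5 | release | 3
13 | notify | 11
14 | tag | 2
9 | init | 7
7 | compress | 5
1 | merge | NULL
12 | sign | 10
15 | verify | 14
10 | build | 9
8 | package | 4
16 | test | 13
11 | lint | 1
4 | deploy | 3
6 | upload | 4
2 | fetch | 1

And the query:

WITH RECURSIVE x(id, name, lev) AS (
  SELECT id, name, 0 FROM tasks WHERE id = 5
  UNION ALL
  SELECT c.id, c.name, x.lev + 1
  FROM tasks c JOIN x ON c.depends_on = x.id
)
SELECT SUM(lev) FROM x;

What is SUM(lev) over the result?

Base: id=5 (release) at lev 0.
Iteration 1: rows with depends_on in {5} -> compress (id 7, lev 1).
Iteration 2: rows with depends_on in {7} -> init (id 9, lev 2).
Iteration 3: rows with depends_on in {9} -> build (id 10, lev 3).
Iteration 4: rows with depends_on in {10} -> sign (id 12, lev 4).
Iteration 5: no rows with depends_on in {12}; recursion stops.
SUM(lev) = 0 + 1 + 2 + 3 + 4 = 10.

10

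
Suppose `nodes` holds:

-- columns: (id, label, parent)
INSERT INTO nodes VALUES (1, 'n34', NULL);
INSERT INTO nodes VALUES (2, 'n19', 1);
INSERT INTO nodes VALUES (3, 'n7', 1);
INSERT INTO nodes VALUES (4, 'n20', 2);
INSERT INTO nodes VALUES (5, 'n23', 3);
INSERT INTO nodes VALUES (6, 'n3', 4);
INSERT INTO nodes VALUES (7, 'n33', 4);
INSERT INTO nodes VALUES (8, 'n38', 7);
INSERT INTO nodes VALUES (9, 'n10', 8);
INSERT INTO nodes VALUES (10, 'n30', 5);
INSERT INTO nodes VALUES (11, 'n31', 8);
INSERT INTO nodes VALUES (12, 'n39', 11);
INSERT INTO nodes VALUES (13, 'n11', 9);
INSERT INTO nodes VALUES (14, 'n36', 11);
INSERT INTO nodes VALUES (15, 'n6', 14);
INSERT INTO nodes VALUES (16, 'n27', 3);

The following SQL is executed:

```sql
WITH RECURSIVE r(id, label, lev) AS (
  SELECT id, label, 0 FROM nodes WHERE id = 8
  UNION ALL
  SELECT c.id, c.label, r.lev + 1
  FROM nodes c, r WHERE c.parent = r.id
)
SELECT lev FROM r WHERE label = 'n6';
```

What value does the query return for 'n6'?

Base: id=8 (n38) at lev 0.
Iteration 1: rows with parent in {8} -> n10 (id 9, lev 1), n31 (id 11, lev 1).
Iteration 2: rows with parent in {9,11} -> n39 (id 12, lev 2), n11 (id 13, lev 2), n36 (id 14, lev 2).
Iteration 3: rows with parent in {12,13,14} -> n6 (id 15, lev 3).
Iteration 4: no rows with parent in {15}; recursion stops.

3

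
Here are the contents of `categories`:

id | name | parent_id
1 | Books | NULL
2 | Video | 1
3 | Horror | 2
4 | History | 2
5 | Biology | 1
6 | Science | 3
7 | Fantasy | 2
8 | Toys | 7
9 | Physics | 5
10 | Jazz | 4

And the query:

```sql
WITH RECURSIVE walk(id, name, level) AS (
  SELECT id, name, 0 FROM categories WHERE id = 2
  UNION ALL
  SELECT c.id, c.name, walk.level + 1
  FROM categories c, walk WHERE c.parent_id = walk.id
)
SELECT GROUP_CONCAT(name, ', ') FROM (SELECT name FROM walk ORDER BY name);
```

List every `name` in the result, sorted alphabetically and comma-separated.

Fantasy, History, Horror, Jazz, Science, Toys, Video

Base: id=2 (Video) at level 0.
Iteration 1: rows with parent_id in {2} -> Horror (id 3, level 1), History (id 4, level 1), Fantasy (id 7, level 1).
Iteration 2: rows with parent_id in {3,4,7} -> Science (id 6, level 2), Toys (id 8, level 2), Jazz (id 10, level 2).
Iteration 3: no rows with parent_id in {6,8,10}; recursion stops.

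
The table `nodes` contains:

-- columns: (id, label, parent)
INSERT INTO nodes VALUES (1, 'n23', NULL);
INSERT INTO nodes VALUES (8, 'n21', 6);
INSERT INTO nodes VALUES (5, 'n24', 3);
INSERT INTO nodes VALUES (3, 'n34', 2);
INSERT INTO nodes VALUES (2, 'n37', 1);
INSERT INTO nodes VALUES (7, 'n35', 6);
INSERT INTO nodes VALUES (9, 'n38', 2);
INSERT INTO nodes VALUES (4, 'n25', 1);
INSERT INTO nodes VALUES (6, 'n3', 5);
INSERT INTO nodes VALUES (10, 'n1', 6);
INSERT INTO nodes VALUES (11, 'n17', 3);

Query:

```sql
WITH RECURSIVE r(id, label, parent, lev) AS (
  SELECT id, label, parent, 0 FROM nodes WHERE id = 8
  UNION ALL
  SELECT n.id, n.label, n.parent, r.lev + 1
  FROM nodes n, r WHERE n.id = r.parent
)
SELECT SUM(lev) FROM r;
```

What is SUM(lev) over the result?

Base: id=8 (n21), parent=6, lev 0.
Iteration 1: join on id=6 -> n3 (id 6, parent=5, lev 1).
Iteration 2: join on id=5 -> n24 (id 5, parent=3, lev 2).
Iteration 3: join on id=3 -> n34 (id 3, parent=2, lev 3).
Iteration 4: join on id=2 -> n37 (id 2, parent=1, lev 4).
Iteration 5: join on id=1 -> n23 (id 1, parent=NULL, lev 5).
Iteration 6: parent is NULL; no match; recursion stops.
SUM(lev) = 0 + 1 + 2 + 3 + 4 + 5 = 15.

15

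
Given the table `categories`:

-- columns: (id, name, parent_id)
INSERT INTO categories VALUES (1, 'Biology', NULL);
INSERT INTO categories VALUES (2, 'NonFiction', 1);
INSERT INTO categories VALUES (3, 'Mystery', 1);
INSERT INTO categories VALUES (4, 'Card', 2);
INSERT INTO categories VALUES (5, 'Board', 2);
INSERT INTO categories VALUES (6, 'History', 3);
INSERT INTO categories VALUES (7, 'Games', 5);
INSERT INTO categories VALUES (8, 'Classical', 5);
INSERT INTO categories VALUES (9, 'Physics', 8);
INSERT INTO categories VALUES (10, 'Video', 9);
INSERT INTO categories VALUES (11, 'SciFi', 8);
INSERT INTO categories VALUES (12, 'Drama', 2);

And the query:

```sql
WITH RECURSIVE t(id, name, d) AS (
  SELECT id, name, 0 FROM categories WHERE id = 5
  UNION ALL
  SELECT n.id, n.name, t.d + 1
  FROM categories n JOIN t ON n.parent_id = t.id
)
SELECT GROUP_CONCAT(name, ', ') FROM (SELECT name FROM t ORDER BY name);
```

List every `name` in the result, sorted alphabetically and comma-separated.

Board, Classical, Games, Physics, SciFi, Video

Base: id=5 (Board) at d 0.
Iteration 1: rows with parent_id in {5} -> Games (id 7, d 1), Classical (id 8, d 1).
Iteration 2: rows with parent_id in {7,8} -> Physics (id 9, d 2), SciFi (id 11, d 2).
Iteration 3: rows with parent_id in {9,11} -> Video (id 10, d 3).
Iteration 4: no rows with parent_id in {10}; recursion stops.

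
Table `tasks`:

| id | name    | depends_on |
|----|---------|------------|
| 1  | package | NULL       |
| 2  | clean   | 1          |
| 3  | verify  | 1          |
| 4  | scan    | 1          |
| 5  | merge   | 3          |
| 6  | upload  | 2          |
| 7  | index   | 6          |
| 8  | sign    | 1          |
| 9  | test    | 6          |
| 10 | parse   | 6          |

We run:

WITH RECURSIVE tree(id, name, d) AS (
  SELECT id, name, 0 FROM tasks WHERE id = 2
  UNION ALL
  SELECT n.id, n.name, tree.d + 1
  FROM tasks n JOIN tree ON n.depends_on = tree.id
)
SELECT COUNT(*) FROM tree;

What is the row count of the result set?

Base: id=2 (clean) at d 0.
Iteration 1: rows with depends_on in {2} -> upload (id 6, d 1).
Iteration 2: rows with depends_on in {6} -> index (id 7, d 2), test (id 9, d 2), parse (id 10, d 2).
Iteration 3: no rows with depends_on in {7,9,10}; recursion stops.
Total rows emitted: 5.

5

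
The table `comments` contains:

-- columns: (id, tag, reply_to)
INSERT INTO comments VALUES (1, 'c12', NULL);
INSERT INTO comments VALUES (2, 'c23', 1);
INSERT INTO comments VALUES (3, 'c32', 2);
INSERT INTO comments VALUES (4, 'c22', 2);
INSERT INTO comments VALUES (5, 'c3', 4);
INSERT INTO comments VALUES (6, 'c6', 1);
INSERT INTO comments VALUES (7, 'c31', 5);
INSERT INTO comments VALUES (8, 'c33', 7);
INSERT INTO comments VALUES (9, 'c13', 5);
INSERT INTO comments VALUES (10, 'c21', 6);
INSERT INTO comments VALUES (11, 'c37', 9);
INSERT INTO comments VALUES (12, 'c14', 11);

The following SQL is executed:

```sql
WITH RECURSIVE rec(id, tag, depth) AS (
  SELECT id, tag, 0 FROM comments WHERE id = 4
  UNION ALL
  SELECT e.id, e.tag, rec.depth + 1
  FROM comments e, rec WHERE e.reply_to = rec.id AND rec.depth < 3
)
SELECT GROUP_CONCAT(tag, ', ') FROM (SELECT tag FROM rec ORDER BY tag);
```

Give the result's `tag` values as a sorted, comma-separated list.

Base: id=4 (c22) at depth 0.
Iteration 1: rows with reply_to in {4} -> c3 (id 5, depth 1).
Iteration 2: rows with reply_to in {5} -> c31 (id 7, depth 2), c13 (id 9, depth 2).
Iteration 3: rows with reply_to in {7,9} -> c33 (id 8, depth 3), c37 (id 11, depth 3).
Iteration 4: depth < 3 fails for all current rows; recursion stops.

c13, c22, c3, c31, c33, c37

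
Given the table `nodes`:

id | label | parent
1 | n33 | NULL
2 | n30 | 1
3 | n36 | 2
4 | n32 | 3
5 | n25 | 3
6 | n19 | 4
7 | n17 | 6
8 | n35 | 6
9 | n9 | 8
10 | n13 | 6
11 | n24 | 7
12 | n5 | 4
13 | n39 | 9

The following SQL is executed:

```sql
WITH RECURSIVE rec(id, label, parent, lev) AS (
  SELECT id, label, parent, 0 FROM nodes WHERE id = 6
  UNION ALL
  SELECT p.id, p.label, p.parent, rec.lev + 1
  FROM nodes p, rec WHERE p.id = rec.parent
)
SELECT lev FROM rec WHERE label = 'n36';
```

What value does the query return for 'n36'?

2

Base: id=6 (n19), parent=4, lev 0.
Iteration 1: join on id=4 -> n32 (id 4, parent=3, lev 1).
Iteration 2: join on id=3 -> n36 (id 3, parent=2, lev 2).
Iteration 3: join on id=2 -> n30 (id 2, parent=1, lev 3).
Iteration 4: join on id=1 -> n33 (id 1, parent=NULL, lev 4).
Iteration 5: parent is NULL; no match; recursion stops.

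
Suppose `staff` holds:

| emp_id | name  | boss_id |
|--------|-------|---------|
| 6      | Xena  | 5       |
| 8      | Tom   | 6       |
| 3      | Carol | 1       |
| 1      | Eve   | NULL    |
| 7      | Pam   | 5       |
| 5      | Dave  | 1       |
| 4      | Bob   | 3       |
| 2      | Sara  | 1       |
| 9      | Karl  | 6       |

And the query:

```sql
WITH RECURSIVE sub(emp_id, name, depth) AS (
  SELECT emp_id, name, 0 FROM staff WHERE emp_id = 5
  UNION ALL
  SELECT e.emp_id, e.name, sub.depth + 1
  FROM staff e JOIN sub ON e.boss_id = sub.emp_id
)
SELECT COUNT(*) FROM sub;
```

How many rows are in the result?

Base: emp_id=5 (Dave) at depth 0.
Iteration 1: rows with boss_id in {5} -> Xena (id 6, depth 1), Pam (id 7, depth 1).
Iteration 2: rows with boss_id in {6,7} -> Tom (id 8, depth 2), Karl (id 9, depth 2).
Iteration 3: no rows with boss_id in {8,9}; recursion stops.
Total rows emitted: 5.

5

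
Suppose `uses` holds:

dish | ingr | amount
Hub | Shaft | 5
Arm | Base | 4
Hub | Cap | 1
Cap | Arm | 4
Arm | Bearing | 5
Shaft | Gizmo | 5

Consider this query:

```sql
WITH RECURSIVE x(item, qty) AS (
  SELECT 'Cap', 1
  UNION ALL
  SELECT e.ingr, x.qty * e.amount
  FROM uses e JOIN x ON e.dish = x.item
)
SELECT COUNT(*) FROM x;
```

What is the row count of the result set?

4

Base: (Cap, qty=1).
Iteration 1: components of {Cap} -> Arm = 1*4 = 4.
Iteration 2: components of {Arm} -> Base = 4*4 = 16, Bearing = 4*5 = 20.
Iteration 3: no further components; recursion stops.
Total rows emitted: 4.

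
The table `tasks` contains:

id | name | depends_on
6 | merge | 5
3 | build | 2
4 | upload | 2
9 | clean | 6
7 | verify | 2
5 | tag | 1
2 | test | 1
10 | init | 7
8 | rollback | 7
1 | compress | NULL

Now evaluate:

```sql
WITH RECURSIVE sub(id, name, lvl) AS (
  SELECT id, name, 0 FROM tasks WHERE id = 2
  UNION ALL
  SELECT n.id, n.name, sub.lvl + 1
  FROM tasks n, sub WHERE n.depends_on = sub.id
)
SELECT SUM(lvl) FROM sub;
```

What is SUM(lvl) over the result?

Base: id=2 (test) at lvl 0.
Iteration 1: rows with depends_on in {2} -> build (id 3, lvl 1), upload (id 4, lvl 1), verify (id 7, lvl 1).
Iteration 2: rows with depends_on in {3,4,7} -> rollback (id 8, lvl 2), init (id 10, lvl 2).
Iteration 3: no rows with depends_on in {8,10}; recursion stops.
SUM(lvl) = 0 + 1 + 1 + 1 + 2 + 2 = 7.

7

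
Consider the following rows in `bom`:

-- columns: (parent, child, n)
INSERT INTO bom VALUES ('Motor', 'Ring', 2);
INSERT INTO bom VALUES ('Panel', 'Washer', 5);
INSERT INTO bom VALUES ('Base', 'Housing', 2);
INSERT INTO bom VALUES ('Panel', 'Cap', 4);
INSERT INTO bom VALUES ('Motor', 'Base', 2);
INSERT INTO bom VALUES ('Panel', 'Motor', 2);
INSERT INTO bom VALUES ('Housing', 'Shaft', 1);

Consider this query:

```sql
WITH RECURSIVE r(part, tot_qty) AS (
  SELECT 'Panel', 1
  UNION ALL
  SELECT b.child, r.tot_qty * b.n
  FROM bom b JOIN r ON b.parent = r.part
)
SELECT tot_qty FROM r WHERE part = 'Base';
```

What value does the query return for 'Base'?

4

Base: (Panel, tot_qty=1).
Iteration 1: components of {Panel} -> Cap = 1*4 = 4, Motor = 1*2 = 2, Washer = 1*5 = 5.
Iteration 2: components of {Cap,Motor,Washer} -> Base = 2*2 = 4, Ring = 2*2 = 4.
Iteration 3: components of {Base,Ring} -> Housing = 4*2 = 8.
Iteration 4: components of {Housing} -> Shaft = 8*1 = 8.
Iteration 5: no further components; recursion stops.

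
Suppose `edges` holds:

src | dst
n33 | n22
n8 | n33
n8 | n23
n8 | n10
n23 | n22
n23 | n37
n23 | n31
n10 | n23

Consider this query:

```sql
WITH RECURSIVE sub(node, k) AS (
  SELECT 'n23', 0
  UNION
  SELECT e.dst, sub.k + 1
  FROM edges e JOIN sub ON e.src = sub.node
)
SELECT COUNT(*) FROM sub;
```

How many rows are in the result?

4

Base: (n23, k=0).
Iteration 1: edges from {n23} -> (n22, k=1), (n31, k=1), (n37, k=1).
Iteration 2: no outgoing edges from {n22,n31,n37}; recursion stops.
Total rows emitted: 4.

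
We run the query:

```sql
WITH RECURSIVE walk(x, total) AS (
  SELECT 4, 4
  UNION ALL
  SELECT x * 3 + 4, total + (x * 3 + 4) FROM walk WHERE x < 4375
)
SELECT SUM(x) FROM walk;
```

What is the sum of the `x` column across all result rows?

19664

Base: x=4, total=4.
Iteration 1: 4 < 4375 holds -> x = 4 * 3 + 4 = 16, total = 4 + 16 = 20.
Iteration 2: 16 < 4375 holds -> x = 16 * 3 + 4 = 52, total = 20 + 52 = 72.
Iteration 3: 52 < 4375 holds -> x = 52 * 3 + 4 = 160, total = 72 + 160 = 232.
Iteration 4: 160 < 4375 holds -> x = 160 * 3 + 4 = 484, total = 232 + 484 = 716.
Iteration 5: 484 < 4375 holds -> x = 484 * 3 + 4 = 1456, total = 716 + 1456 = 2172.
Iteration 6: 1456 < 4375 holds -> x = 1456 * 3 + 4 = 4372, total = 2172 + 4372 = 6544.
Iteration 7: 4372 < 4375 holds -> x = 4372 * 3 + 4 = 13120, total = 6544 + 13120 = 19664.
Iteration 8: 13120 < 4375 fails; recursion stops.
SUM(x) = 4 + 16 + 52 + 160 + 484 + 1456 + 4372 + 13120 = 19664.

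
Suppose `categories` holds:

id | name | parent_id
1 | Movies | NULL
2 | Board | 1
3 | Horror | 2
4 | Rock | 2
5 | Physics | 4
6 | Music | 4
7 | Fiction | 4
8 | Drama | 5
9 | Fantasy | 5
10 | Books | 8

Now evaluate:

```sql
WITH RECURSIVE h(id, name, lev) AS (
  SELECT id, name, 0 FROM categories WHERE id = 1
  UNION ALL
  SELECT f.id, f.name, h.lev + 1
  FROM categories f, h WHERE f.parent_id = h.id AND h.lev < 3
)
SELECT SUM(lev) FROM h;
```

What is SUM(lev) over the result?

Base: id=1 (Movies) at lev 0.
Iteration 1: rows with parent_id in {1} -> Board (id 2, lev 1).
Iteration 2: rows with parent_id in {2} -> Horror (id 3, lev 2), Rock (id 4, lev 2).
Iteration 3: rows with parent_id in {3,4} -> Physics (id 5, lev 3), Music (id 6, lev 3), Fiction (id 7, lev 3).
Iteration 4: lev < 3 fails for all current rows; recursion stops.
SUM(lev) = 0 + 1 + 2 + 2 + 3 + 3 + 3 = 14.

14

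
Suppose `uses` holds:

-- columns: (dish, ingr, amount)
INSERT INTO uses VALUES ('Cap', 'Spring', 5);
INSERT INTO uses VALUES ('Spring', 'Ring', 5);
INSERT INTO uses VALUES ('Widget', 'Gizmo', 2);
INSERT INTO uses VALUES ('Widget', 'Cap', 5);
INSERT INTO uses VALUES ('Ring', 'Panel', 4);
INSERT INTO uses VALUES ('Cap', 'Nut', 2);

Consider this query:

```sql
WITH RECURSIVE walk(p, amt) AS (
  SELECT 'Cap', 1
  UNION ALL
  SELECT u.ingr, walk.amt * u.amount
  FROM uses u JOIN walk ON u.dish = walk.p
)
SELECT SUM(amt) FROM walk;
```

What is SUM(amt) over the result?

133

Base: (Cap, amt=1).
Iteration 1: components of {Cap} -> Nut = 1*2 = 2, Spring = 1*5 = 5.
Iteration 2: components of {Nut,Spring} -> Ring = 5*5 = 25.
Iteration 3: components of {Ring} -> Panel = 25*4 = 100.
Iteration 4: no further components; recursion stops.
SUM(amt) = 1 + 2 + 5 + 25 + 100 = 133.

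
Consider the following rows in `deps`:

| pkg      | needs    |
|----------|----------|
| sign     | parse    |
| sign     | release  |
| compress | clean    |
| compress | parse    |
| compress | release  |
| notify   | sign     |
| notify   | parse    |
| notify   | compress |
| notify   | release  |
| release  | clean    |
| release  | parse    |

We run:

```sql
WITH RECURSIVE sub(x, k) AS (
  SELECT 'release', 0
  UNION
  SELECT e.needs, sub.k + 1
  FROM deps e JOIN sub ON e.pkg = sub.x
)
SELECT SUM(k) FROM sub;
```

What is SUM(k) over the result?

Base: (release, k=0).
Iteration 1: edges from {release} -> (clean, k=1), (parse, k=1).
Iteration 2: no outgoing edges from {clean,parse}; recursion stops.
SUM(k) = 0 + 1 + 1 = 2.

2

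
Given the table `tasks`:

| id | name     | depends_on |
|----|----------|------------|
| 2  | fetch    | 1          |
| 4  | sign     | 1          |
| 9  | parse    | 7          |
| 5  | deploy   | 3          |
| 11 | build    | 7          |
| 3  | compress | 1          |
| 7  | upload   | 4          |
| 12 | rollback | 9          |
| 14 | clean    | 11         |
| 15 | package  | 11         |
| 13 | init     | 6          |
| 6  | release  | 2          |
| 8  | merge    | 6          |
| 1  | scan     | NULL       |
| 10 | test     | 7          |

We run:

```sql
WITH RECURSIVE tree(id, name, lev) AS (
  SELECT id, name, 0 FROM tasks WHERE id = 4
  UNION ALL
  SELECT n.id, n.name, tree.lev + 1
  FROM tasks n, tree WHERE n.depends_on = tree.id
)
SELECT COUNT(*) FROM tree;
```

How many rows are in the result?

8

Base: id=4 (sign) at lev 0.
Iteration 1: rows with depends_on in {4} -> upload (id 7, lev 1).
Iteration 2: rows with depends_on in {7} -> parse (id 9, lev 2), test (id 10, lev 2), build (id 11, lev 2).
Iteration 3: rows with depends_on in {9,10,11} -> rollback (id 12, lev 3), clean (id 14, lev 3), package (id 15, lev 3).
Iteration 4: no rows with depends_on in {12,14,15}; recursion stops.
Total rows emitted: 8.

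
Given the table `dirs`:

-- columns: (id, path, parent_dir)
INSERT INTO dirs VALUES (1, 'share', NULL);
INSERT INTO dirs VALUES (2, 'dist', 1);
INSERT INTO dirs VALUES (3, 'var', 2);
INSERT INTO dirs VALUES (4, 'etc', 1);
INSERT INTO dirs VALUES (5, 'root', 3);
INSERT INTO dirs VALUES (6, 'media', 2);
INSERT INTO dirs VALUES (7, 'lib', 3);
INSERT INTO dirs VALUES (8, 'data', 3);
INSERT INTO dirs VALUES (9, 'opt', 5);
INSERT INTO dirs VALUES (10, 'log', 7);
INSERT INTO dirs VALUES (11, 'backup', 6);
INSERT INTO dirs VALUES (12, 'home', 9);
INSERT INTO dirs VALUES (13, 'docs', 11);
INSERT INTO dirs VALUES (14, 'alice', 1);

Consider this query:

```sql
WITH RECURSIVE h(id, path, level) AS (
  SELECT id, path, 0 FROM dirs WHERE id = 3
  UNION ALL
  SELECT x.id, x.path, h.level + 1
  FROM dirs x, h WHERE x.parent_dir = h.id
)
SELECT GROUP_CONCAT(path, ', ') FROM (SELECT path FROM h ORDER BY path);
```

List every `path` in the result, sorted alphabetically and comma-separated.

Base: id=3 (var) at level 0.
Iteration 1: rows with parent_dir in {3} -> root (id 5, level 1), lib (id 7, level 1), data (id 8, level 1).
Iteration 2: rows with parent_dir in {5,7,8} -> opt (id 9, level 2), log (id 10, level 2).
Iteration 3: rows with parent_dir in {9,10} -> home (id 12, level 3).
Iteration 4: no rows with parent_dir in {12}; recursion stops.

data, home, lib, log, opt, root, var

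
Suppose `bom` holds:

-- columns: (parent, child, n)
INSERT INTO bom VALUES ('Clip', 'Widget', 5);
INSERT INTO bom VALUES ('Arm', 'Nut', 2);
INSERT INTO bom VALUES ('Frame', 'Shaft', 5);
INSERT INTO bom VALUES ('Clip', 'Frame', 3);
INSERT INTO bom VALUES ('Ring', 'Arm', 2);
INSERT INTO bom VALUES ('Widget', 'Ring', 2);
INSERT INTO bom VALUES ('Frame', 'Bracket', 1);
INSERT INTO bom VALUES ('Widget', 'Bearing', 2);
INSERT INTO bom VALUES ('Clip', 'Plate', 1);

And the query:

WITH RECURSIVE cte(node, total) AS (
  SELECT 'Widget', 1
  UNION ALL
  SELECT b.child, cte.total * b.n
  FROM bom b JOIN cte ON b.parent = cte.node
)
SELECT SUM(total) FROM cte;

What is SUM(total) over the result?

17

Base: (Widget, total=1).
Iteration 1: components of {Widget} -> Bearing = 1*2 = 2, Ring = 1*2 = 2.
Iteration 2: components of {Bearing,Ring} -> Arm = 2*2 = 4.
Iteration 3: components of {Arm} -> Nut = 4*2 = 8.
Iteration 4: no further components; recursion stops.
SUM(total) = 1 + 2 + 2 + 4 + 8 = 17.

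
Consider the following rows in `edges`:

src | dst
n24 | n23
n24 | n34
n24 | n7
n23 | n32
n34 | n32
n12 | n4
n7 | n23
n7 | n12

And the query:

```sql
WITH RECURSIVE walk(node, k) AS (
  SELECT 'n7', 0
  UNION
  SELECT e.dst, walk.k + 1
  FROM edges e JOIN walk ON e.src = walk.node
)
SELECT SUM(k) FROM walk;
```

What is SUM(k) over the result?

6

Base: (n7, k=0).
Iteration 1: edges from {n7} -> (n12, k=1), (n23, k=1).
Iteration 2: edges from {n12,n23} -> (n32, k=2), (n4, k=2).
Iteration 3: no outgoing edges from {n32,n4}; recursion stops.
SUM(k) = 0 + 1 + 1 + 2 + 2 = 6.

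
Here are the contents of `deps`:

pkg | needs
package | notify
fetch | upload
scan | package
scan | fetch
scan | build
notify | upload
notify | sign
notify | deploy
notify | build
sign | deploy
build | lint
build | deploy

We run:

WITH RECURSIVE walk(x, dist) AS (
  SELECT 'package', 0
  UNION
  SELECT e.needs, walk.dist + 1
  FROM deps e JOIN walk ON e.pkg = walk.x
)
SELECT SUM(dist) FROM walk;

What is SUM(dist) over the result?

Base: (package, dist=0).
Iteration 1: edges from {package} -> (notify, dist=1).
Iteration 2: edges from {notify} -> (build, dist=2), (deploy, dist=2), (sign, dist=2), (upload, dist=2).
Iteration 3: edges from {build,deploy,sign,upload} -> (deploy, dist=3), (lint, dist=3). [UNION drops 1 duplicate row(s)]
Iteration 4: no outgoing edges from {deploy,lint}; recursion stops.
SUM(dist) = 0 + 1 + 2 + 2 + 2 + 2 + 3 + 3 = 15.

15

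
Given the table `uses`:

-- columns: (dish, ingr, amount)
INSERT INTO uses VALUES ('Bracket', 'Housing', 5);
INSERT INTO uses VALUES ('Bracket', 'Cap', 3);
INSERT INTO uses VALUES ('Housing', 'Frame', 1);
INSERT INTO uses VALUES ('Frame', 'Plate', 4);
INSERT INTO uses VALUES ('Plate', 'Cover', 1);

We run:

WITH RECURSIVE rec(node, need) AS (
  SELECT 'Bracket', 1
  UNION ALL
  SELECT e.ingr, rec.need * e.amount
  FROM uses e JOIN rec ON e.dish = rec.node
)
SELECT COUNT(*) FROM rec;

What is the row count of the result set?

Base: (Bracket, need=1).
Iteration 1: components of {Bracket} -> Cap = 1*3 = 3, Housing = 1*5 = 5.
Iteration 2: components of {Cap,Housing} -> Frame = 5*1 = 5.
Iteration 3: components of {Frame} -> Plate = 5*4 = 20.
Iteration 4: components of {Plate} -> Cover = 20*1 = 20.
Iteration 5: no further components; recursion stops.
Total rows emitted: 6.

6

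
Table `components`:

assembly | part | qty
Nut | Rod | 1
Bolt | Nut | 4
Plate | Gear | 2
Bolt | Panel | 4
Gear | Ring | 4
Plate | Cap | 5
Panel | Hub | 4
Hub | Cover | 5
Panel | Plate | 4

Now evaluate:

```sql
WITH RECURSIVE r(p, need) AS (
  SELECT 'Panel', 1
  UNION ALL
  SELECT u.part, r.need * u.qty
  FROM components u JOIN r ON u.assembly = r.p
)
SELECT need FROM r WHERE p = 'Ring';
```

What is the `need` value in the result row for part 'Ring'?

Base: (Panel, need=1).
Iteration 1: components of {Panel} -> Hub = 1*4 = 4, Plate = 1*4 = 4.
Iteration 2: components of {Hub,Plate} -> Cap = 4*5 = 20, Cover = 4*5 = 20, Gear = 4*2 = 8.
Iteration 3: components of {Cap,Cover,Gear} -> Ring = 8*4 = 32.
Iteration 4: no further components; recursion stops.

32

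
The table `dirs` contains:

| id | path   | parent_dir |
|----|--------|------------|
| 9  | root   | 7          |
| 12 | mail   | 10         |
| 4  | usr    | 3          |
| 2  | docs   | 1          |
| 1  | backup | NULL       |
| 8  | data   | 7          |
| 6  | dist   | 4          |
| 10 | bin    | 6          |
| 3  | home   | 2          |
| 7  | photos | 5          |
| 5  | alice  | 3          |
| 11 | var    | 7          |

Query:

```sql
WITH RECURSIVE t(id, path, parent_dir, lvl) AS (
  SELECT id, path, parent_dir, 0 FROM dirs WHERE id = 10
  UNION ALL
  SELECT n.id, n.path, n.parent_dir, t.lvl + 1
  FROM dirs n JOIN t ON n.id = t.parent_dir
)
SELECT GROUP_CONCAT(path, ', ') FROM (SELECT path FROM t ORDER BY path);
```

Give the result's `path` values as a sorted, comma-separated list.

backup, bin, dist, docs, home, usr

Base: id=10 (bin), parent_dir=6, lvl 0.
Iteration 1: join on id=6 -> dist (id 6, parent_dir=4, lvl 1).
Iteration 2: join on id=4 -> usr (id 4, parent_dir=3, lvl 2).
Iteration 3: join on id=3 -> home (id 3, parent_dir=2, lvl 3).
Iteration 4: join on id=2 -> docs (id 2, parent_dir=1, lvl 4).
Iteration 5: join on id=1 -> backup (id 1, parent_dir=NULL, lvl 5).
Iteration 6: parent_dir is NULL; no match; recursion stops.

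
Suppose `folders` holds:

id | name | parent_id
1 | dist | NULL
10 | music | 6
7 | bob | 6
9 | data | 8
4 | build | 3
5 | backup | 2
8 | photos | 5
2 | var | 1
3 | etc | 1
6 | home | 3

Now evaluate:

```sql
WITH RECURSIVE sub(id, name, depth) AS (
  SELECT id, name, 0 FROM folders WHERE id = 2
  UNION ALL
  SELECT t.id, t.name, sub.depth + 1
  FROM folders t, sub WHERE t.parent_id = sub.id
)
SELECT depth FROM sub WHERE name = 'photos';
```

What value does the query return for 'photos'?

Base: id=2 (var) at depth 0.
Iteration 1: rows with parent_id in {2} -> backup (id 5, depth 1).
Iteration 2: rows with parent_id in {5} -> photos (id 8, depth 2).
Iteration 3: rows with parent_id in {8} -> data (id 9, depth 3).
Iteration 4: no rows with parent_id in {9}; recursion stops.

2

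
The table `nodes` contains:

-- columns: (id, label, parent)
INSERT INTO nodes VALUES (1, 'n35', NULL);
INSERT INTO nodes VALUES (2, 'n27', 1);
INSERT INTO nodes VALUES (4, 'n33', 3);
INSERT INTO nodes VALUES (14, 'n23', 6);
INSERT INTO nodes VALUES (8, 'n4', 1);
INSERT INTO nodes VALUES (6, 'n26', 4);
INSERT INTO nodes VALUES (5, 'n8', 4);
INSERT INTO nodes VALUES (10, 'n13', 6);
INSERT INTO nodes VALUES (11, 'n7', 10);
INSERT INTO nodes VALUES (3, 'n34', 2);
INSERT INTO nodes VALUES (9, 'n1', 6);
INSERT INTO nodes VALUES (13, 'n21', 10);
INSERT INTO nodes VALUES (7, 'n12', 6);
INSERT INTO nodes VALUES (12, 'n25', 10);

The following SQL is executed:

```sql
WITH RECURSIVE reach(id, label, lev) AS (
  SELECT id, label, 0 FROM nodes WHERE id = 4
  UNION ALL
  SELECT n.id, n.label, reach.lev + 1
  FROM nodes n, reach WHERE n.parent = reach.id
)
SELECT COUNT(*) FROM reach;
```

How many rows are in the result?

Base: id=4 (n33) at lev 0.
Iteration 1: rows with parent in {4} -> n8 (id 5, lev 1), n26 (id 6, lev 1).
Iteration 2: rows with parent in {5,6} -> n12 (id 7, lev 2), n1 (id 9, lev 2), n13 (id 10, lev 2), n23 (id 14, lev 2).
Iteration 3: rows with parent in {7,9,10,14} -> n7 (id 11, lev 3), n25 (id 12, lev 3), n21 (id 13, lev 3).
Iteration 4: no rows with parent in {11,12,13}; recursion stops.
Total rows emitted: 10.

10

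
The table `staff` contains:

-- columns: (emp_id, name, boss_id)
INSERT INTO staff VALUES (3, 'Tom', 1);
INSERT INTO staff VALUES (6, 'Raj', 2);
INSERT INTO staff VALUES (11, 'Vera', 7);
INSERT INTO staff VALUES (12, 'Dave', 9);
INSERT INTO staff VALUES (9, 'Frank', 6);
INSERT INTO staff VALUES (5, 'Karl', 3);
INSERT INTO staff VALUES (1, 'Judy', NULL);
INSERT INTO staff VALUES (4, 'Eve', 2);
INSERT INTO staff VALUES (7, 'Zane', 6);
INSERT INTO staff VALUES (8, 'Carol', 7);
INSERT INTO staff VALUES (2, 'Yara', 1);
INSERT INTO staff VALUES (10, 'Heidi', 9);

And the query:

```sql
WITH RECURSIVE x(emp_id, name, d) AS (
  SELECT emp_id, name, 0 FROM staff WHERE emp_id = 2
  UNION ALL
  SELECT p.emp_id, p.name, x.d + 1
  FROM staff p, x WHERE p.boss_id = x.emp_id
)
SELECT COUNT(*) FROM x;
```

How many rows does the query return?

9

Base: emp_id=2 (Yara) at d 0.
Iteration 1: rows with boss_id in {2} -> Eve (id 4, d 1), Raj (id 6, d 1).
Iteration 2: rows with boss_id in {4,6} -> Zane (id 7, d 2), Frank (id 9, d 2).
Iteration 3: rows with boss_id in {7,9} -> Carol (id 8, d 3), Heidi (id 10, d 3), Vera (id 11, d 3), Dave (id 12, d 3).
Iteration 4: no rows with boss_id in {8,10,11,12}; recursion stops.
Total rows emitted: 9.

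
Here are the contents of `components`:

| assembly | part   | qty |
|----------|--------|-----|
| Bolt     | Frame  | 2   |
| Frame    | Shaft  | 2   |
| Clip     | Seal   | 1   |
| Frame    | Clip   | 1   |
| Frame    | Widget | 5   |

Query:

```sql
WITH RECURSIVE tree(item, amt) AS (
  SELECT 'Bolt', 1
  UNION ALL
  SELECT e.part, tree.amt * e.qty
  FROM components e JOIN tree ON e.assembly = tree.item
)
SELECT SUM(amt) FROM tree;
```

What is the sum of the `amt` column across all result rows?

Base: (Bolt, amt=1).
Iteration 1: components of {Bolt} -> Frame = 1*2 = 2.
Iteration 2: components of {Frame} -> Clip = 2*1 = 2, Shaft = 2*2 = 4, Widget = 2*5 = 10.
Iteration 3: components of {Clip,Shaft,Widget} -> Seal = 2*1 = 2.
Iteration 4: no further components; recursion stops.
SUM(amt) = 1 + 2 + 2 + 4 + 10 + 2 = 21.

21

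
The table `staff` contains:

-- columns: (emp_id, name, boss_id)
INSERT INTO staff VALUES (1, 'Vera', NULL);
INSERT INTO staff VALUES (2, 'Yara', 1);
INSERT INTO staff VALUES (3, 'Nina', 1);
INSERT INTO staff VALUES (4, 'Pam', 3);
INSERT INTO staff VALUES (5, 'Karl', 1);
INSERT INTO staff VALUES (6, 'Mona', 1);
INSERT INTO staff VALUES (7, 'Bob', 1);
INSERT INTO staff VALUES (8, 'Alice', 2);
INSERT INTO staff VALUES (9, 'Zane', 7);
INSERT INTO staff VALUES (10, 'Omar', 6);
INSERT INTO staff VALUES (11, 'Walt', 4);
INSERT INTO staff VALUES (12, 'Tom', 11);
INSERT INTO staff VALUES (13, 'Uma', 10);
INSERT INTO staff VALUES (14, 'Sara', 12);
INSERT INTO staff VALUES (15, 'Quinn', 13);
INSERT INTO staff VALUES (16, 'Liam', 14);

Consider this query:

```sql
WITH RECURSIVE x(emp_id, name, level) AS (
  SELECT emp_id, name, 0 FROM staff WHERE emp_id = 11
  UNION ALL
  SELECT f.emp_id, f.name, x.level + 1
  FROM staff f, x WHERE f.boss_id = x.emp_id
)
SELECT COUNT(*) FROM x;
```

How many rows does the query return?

Base: emp_id=11 (Walt) at level 0.
Iteration 1: rows with boss_id in {11} -> Tom (id 12, level 1).
Iteration 2: rows with boss_id in {12} -> Sara (id 14, level 2).
Iteration 3: rows with boss_id in {14} -> Liam (id 16, level 3).
Iteration 4: no rows with boss_id in {16}; recursion stops.
Total rows emitted: 4.

4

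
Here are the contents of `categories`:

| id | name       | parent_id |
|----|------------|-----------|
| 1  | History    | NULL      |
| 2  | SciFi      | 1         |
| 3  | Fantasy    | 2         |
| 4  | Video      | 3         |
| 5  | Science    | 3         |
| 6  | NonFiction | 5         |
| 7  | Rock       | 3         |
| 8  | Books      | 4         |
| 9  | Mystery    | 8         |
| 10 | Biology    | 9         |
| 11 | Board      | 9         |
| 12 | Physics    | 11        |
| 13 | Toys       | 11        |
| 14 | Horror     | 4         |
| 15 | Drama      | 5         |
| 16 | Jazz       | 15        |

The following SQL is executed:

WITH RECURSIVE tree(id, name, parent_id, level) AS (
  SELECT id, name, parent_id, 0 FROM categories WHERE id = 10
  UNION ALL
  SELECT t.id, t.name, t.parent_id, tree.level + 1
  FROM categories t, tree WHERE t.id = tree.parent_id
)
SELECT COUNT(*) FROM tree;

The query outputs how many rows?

7

Base: id=10 (Biology), parent_id=9, level 0.
Iteration 1: join on id=9 -> Mystery (id 9, parent_id=8, level 1).
Iteration 2: join on id=8 -> Books (id 8, parent_id=4, level 2).
Iteration 3: join on id=4 -> Video (id 4, parent_id=3, level 3).
Iteration 4: join on id=3 -> Fantasy (id 3, parent_id=2, level 4).
Iteration 5: join on id=2 -> SciFi (id 2, parent_id=1, level 5).
Iteration 6: join on id=1 -> History (id 1, parent_id=NULL, level 6).
Iteration 7: parent_id is NULL; no match; recursion stops.
Total rows emitted: 7.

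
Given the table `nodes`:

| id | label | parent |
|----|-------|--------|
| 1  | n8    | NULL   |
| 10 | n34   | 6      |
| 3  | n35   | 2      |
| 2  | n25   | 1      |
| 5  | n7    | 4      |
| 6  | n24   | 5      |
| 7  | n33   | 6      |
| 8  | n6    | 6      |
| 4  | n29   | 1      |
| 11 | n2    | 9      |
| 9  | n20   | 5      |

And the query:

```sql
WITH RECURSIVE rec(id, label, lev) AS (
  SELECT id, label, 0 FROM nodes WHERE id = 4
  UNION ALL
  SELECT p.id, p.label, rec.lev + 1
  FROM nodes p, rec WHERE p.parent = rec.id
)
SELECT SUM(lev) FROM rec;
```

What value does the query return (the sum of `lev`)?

17

Base: id=4 (n29) at lev 0.
Iteration 1: rows with parent in {4} -> n7 (id 5, lev 1).
Iteration 2: rows with parent in {5} -> n24 (id 6, lev 2), n20 (id 9, lev 2).
Iteration 3: rows with parent in {6,9} -> n33 (id 7, lev 3), n6 (id 8, lev 3), n34 (id 10, lev 3), n2 (id 11, lev 3).
Iteration 4: no rows with parent in {7,8,10,11}; recursion stops.
SUM(lev) = 0 + 1 + 2 + 2 + 3 + 3 + 3 + 3 = 17.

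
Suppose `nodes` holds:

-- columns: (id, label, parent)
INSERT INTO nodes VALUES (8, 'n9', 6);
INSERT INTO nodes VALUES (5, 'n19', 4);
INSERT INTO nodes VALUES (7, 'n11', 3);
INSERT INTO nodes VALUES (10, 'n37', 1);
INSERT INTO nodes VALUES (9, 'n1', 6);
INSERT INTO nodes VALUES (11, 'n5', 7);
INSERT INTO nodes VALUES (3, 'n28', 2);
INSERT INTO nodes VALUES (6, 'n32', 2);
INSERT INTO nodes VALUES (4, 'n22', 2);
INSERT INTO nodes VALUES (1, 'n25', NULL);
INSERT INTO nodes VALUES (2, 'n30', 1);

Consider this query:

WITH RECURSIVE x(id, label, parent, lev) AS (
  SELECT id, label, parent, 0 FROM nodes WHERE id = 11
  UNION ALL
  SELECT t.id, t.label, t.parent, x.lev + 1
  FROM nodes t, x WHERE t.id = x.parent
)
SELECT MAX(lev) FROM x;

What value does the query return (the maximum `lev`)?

4

Base: id=11 (n5), parent=7, lev 0.
Iteration 1: join on id=7 -> n11 (id 7, parent=3, lev 1).
Iteration 2: join on id=3 -> n28 (id 3, parent=2, lev 2).
Iteration 3: join on id=2 -> n30 (id 2, parent=1, lev 3).
Iteration 4: join on id=1 -> n25 (id 1, parent=NULL, lev 4).
Iteration 5: parent is NULL; no match; recursion stops.
lev values: 0, 1, 2, 3, 4; the maximum is 4.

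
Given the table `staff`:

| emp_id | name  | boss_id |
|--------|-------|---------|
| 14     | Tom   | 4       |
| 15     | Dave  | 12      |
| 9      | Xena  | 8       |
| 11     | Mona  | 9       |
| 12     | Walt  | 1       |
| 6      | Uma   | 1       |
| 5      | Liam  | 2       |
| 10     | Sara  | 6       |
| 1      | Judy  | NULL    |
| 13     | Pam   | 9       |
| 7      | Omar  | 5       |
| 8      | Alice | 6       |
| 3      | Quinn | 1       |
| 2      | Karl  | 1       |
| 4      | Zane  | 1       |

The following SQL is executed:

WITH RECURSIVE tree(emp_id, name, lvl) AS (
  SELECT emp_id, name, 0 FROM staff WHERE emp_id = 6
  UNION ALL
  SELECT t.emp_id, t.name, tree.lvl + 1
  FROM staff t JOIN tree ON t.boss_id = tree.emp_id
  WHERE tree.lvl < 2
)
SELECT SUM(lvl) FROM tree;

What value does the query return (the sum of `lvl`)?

4

Base: emp_id=6 (Uma) at lvl 0.
Iteration 1: rows with boss_id in {6} -> Alice (id 8, lvl 1), Sara (id 10, lvl 1).
Iteration 2: rows with boss_id in {8,10} -> Xena (id 9, lvl 2).
Iteration 3: lvl < 2 fails for all current rows; recursion stops.
SUM(lvl) = 0 + 1 + 1 + 2 = 4.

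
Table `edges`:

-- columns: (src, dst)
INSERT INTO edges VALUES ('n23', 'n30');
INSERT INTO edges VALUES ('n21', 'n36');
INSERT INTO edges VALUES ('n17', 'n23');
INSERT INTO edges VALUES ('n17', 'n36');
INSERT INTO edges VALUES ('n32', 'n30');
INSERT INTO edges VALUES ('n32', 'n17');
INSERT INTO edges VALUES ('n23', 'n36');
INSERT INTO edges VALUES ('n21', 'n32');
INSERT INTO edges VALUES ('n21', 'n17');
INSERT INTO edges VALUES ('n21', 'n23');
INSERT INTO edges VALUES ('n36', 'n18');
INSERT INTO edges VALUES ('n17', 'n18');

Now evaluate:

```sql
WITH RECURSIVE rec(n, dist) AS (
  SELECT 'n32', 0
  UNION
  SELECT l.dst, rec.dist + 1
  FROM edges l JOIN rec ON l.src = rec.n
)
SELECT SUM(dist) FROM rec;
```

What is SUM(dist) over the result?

21

Base: (n32, dist=0).
Iteration 1: edges from {n32} -> (n17, dist=1), (n30, dist=1).
Iteration 2: edges from {n17,n30} -> (n18, dist=2), (n23, dist=2), (n36, dist=2).
Iteration 3: edges from {n18,n23,n36} -> (n18, dist=3), (n30, dist=3), (n36, dist=3).
Iteration 4: edges from {n18,n30,n36} -> (n18, dist=4).
Iteration 5: no outgoing edges from {n18}; recursion stops.
SUM(dist) = 0 + 1 + 1 + 2 + 2 + 2 + 3 + 3 + 3 + 4 = 21.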